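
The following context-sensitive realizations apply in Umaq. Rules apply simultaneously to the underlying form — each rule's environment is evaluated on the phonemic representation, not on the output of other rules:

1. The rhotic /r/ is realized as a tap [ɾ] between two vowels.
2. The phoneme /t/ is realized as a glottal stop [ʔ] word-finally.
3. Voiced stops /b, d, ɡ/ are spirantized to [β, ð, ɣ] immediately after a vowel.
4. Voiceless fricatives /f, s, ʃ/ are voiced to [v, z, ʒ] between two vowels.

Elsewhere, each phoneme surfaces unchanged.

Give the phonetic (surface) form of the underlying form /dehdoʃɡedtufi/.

[dehdoʃɡeðtuvi]

/d/ (word-initial) is in the target of rule 3 but the environment (immediately after a vowel) is not met → [d].
/e/ stays [e].
/h/ stays [h].
/d/ — between /h/ and /o/; rule 3 does not apply here → [d].
/o/ — not in any rule's target class → [o].
/ʃ/ — between /o/ and /ɡ/; rule 4 does not apply here → [ʃ].
/ɡ/ (between /ʃ/ and /e/) is in the target of rule 3 but the environment (immediately after a vowel) is not met → [ɡ].
/e/ (between /ɡ/ and /d/): no rule targets it → [e].
/d/ — between /e/ and /t/, immediately after a vowel — surfaces as [ð] (rule 3).
/t/ (between /d/ and /u/) is in the target of rule 2 but the environment (word-finally) is not met → [t].
/u/ — not in any rule's target class → [u].
/f/ meets the environment for rule 4 (between two vowels) → [v].
/i/ (word-final): no rule targets it → [i].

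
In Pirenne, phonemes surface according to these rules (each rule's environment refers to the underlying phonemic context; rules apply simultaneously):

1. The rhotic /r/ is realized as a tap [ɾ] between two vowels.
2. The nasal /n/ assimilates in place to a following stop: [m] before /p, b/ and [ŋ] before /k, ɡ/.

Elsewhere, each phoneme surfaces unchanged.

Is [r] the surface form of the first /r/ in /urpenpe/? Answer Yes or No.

/r/ — between /u/ and /p/; rule 1 does not apply here → [r].
The actual realization is [r], which matches [r].

Yes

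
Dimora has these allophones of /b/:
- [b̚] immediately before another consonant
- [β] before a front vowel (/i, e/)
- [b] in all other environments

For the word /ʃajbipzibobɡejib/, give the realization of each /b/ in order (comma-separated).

[β], [b], [b̚], [b]

Occurrence 1 (position 4): before a front vowel (/i, e/) → [β].
Occurrence 2 (position 9): no conditioning environment matches → elsewhere allophone [b].
Occurrence 3 (position 11): immediately before another consonant → [b̚].
Occurrence 4 (position 16): no conditioning environment matches → elsewhere allophone [b].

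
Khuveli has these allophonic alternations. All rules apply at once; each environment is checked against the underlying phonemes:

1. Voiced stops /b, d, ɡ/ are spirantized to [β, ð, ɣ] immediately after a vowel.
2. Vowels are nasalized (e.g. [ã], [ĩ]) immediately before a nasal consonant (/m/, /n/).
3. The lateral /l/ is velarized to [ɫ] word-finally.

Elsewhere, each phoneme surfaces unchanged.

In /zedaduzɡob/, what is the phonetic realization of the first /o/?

[o]

/o/ (between /ɡ/ and /b/) is in the target of rule 2 but the environment (before a nasal consonant) is not met → [o].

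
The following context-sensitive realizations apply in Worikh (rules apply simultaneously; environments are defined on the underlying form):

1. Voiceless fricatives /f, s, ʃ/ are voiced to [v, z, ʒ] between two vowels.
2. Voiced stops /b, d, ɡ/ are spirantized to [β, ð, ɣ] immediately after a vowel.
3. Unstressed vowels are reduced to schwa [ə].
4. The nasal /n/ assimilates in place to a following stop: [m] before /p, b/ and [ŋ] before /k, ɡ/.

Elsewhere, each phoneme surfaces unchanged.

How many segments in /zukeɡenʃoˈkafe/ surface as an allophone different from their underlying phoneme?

7

Segments that undergo a rule: /u/ → [ə] (rule 3); /e/ → [ə] (rule 3); /ɡ/ → [ɣ] (rule 2); /e/ → [ə] (rule 3); /o/ → [ə] (rule 3); /f/ → [v] (rule 1); /e/ → [ə] (rule 3).
All other segments surface unchanged.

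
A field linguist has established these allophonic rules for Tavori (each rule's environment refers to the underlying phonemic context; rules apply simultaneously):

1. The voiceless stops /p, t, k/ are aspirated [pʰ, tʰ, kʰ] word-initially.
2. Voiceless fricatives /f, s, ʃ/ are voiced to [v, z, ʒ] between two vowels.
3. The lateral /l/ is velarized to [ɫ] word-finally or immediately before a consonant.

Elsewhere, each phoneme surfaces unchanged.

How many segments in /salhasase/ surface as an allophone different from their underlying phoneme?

3

Segments that undergo a rule: /l/ → [ɫ] (rule 3); /s/ → [z] (rule 2); /s/ → [z] (rule 2).
All other segments surface unchanged.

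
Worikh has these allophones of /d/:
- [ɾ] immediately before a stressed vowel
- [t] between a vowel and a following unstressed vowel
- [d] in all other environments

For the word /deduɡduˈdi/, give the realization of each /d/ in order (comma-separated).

[d], [t], [d], [ɾ]

Occurrence 1 (position 1): no conditioning environment matches → elsewhere allophone [d].
Occurrence 2 (position 3): between a vowel and a following unstressed vowel → [t].
Occurrence 3 (position 6): no conditioning environment matches → elsewhere allophone [d].
Occurrence 4 (position 8): immediately before a stressed vowel → [ɾ].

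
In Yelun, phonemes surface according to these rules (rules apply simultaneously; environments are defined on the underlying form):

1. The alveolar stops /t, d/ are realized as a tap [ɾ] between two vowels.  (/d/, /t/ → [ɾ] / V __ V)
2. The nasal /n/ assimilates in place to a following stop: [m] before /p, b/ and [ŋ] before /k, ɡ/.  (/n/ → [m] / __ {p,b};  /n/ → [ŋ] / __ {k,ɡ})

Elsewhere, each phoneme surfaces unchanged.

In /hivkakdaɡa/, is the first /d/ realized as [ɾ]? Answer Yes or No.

No

/d/ (between /k/ and /a/): rule 1 targets it, but not between two vowels → unchanged [d].
The actual realization is [d], not [ɾ].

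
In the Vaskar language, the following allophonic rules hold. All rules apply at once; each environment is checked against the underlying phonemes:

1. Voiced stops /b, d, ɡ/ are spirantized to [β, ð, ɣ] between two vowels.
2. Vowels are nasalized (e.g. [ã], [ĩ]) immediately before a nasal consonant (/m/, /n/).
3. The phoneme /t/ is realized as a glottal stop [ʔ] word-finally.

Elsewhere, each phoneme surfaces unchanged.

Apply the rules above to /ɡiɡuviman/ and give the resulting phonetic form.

[ɡiɣuvĩmãn]

/ɡ/ (word-initial) is in the target of rule 1 but the environment (between two vowels) is not met → [ɡ].
/i/ — between /ɡ/ and /ɡ/; rule 2 does not apply here → [i].
/ɡ/ (between /i/ and /u/): between two vowels, so rule 1 applies → [ɣ].
/u/ — between /ɡ/ and /v/; rule 2 does not apply here → [u].
/i/ (between /v/ and /m/) occurs before a nasal consonant → [ĩ] by rule 2.
/a/ meets the environment for rule 2 (before a nasal consonant) → [ã].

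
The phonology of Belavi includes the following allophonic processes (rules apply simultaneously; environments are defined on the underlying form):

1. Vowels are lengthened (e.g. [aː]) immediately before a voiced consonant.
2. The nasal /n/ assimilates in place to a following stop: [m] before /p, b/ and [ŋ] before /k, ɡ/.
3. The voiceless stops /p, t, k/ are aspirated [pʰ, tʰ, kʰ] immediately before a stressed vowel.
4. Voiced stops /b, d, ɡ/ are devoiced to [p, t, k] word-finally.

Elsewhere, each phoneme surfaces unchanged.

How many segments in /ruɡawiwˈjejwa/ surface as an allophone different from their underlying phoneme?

4

Segments that undergo a rule: /u/ → [uː] (rule 1); /a/ → [aː] (rule 1); /i/ → [iː] (rule 1); /e/ → [eː] (rule 1).
All other segments surface unchanged.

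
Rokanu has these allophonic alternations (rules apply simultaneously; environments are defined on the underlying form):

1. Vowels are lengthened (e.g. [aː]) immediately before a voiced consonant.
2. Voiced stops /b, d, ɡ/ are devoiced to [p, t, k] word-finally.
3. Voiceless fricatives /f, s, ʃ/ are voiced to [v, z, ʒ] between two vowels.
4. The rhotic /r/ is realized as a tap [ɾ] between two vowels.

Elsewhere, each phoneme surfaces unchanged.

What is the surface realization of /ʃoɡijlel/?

[ʃoːɡiːjleːl]

/ʃ/ (word-initial): rule 3 targets it, but not between two vowels → unchanged [ʃ].
/o/ (between /ʃ/ and /ɡ/) occurs before a voiced consonant → [oː] by rule 1.
/ɡ/ (between /o/ and /i/) is in the target of rule 2 but the environment (word-finally) is not met → [ɡ].
/i/ (between /ɡ/ and /j/): before a voiced consonant, so rule 1 applies → [iː].
/j/ — not in any rule's target class → [j].
/l/ (between /j/ and /e/) is unaffected → [l].
/e/ — between /l/ and /l/, before a voiced consonant — surfaces as [eː] (rule 1).
/l/ stays [l].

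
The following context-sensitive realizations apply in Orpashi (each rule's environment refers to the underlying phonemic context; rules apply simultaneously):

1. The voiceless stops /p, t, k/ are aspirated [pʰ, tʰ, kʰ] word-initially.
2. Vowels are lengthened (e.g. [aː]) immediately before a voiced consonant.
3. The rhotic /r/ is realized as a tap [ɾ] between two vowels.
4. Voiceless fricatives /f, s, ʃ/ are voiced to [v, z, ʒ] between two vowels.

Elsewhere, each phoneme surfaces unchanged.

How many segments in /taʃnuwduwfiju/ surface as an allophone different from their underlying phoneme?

4

Segments that undergo a rule: /t/ → [tʰ] (rule 1); /u/ → [uː] (rule 2); /u/ → [uː] (rule 2); /i/ → [iː] (rule 2).
All other segments surface unchanged.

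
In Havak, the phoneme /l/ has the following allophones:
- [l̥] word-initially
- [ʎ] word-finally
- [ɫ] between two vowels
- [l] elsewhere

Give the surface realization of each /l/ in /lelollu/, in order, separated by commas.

[l̥], [ɫ], [l], [l]

Occurrence 1 (position 1): word-initially → [l̥].
Occurrence 2 (position 3): between two vowels → [ɫ].
Occurrence 3 (position 5): no conditioning environment matches → elsewhere allophone [l].
Occurrence 4 (position 6): no conditioning environment matches → elsewhere allophone [l].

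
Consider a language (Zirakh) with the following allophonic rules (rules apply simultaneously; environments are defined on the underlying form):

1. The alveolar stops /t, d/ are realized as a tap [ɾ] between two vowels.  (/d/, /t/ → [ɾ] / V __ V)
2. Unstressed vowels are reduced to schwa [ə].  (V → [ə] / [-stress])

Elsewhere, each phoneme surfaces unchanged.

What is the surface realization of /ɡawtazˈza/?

/ɡ/ — not in any rule's target class → [ɡ].
Rule 2 applies to /a/ (between /ɡ/ and /w/: in an unstressed syllable) → [ə].
/w/ stays [w].
/t/ (between /w/ and /a/) fails the environment for rule 1, so it stays [t].
/a/ meets the environment for rule 2 (in an unstressed syllable) → [ə].
/z/ (between /a/ and /z/) is unaffected → [z].
/z/ — not in any rule's target class → [z].
/a/ (word-final) fails the environment for rule 2, so it stays [a].

[ɡəwtəzˈza]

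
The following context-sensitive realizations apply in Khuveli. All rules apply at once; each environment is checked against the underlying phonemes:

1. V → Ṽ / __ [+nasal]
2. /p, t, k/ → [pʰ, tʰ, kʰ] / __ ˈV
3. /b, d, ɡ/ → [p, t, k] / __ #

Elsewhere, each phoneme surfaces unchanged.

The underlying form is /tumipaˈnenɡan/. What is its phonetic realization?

/t/ (word-initial) is in the target of rule 2 but the environment (immediately before a stressed vowel) is not met → [t].
/u/ (between /t/ and /m/): before a nasal consonant, so rule 1 applies → [ũ].
/m/ — not in any rule's target class → [m].
/i/ (between /m/ and /p/) is in the target of rule 1 but the environment (before a nasal consonant) is not met → [i].
/p/ (between /i/ and /a/): rule 2 targets it, but not immediately before a stressed vowel → unchanged [p].
/a/ (between /p/ and /n/) occurs before a nasal consonant → [ã] by rule 1.
/n/ — not in any rule's target class → [n].
/e/ — between /n/ and /n/, before a nasal consonant — surfaces as [ẽ] (rule 1).
/n/ (between /e/ and /ɡ/) is unaffected → [n].
/ɡ/ — between /n/ and /a/; rule 3 does not apply here → [ɡ].
/a/ meets the environment for rule 1 (before a nasal consonant) → [ã].
/n/ stays [n].

[tũmipãˈnẽnɡãn]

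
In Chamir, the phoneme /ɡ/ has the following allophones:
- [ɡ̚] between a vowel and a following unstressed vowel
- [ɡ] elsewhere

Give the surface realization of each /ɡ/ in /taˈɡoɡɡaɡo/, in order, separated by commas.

Occurrence 1 (position 3): no conditioning environment matches → elsewhere allophone [ɡ].
Occurrence 2 (position 5): no conditioning environment matches → elsewhere allophone [ɡ].
Occurrence 3 (position 6): no conditioning environment matches → elsewhere allophone [ɡ].
Occurrence 4 (position 8): between a vowel and a following unstressed vowel → [ɡ̚].

[ɡ], [ɡ], [ɡ], [ɡ̚]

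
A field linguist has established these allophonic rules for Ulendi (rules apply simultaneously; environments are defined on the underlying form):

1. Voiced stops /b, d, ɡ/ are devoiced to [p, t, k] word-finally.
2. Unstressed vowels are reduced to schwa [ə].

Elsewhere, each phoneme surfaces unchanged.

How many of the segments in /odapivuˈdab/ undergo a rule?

Segments that undergo a rule: /o/ → [ə] (rule 2); /a/ → [ə] (rule 2); /i/ → [ə] (rule 2); /u/ → [ə] (rule 2); /b/ → [p] (rule 1).
All other segments surface unchanged.

5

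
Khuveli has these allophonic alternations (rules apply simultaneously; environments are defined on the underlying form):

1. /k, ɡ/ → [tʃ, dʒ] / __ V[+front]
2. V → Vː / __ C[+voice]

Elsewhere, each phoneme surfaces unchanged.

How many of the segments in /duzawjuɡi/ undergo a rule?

4

Segments that undergo a rule: /u/ → [uː] (rule 2); /a/ → [aː] (rule 2); /u/ → [uː] (rule 2); /ɡ/ → [dʒ] (rule 1).
All other segments surface unchanged.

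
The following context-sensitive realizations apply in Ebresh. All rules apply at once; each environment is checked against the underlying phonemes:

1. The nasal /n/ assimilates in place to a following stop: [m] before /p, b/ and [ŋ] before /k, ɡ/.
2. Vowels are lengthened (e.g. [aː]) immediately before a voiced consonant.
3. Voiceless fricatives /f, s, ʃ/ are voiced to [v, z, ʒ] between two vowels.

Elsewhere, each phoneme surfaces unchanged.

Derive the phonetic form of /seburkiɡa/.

[seːbuːrkiːɡa]

/s/ (word-initial) fails the environment for rule 3, so it stays [s].
Rule 2 applies to /e/ (between /s/ and /b/: before a voiced consonant) → [eː].
/b/ — not in any rule's target class → [b].
/u/ meets the environment for rule 2 (before a voiced consonant) → [uː].
/r/ — not in any rule's target class → [r].
/k/ — not in any rule's target class → [k].
/i/ (between /k/ and /ɡ/) occurs before a voiced consonant → [iː] by rule 2.
/ɡ/ (between /i/ and /a/) is unaffected → [ɡ].
/a/ — word-final; rule 2 does not apply here → [a].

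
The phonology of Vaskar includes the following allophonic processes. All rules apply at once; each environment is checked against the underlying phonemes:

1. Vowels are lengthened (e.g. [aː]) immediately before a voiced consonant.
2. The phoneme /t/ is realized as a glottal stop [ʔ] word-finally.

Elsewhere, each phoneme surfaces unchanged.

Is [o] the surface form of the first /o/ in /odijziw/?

/o/ (word-initial) occurs before a voiced consonant → [oː] by rule 1.
The actual realization is [oː], not [o].

No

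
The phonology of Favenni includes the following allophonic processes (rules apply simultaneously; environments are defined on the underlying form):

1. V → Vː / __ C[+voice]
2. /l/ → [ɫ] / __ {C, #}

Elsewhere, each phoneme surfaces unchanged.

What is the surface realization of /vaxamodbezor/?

/a/ (between /v/ and /x/): rule 1 targets it, but not before a voiced consonant → unchanged [a].
/a/ — between /x/ and /m/, before a voiced consonant — surfaces as [aː] (rule 1).
/o/ — between /m/ and /d/, before a voiced consonant — surfaces as [oː] (rule 1).
/e/ — between /b/ and /z/, before a voiced consonant — surfaces as [eː] (rule 1).
/o/ — between /z/ and /r/, before a voiced consonant — surfaces as [oː] (rule 1).

[vaxaːmoːdbeːzoːr]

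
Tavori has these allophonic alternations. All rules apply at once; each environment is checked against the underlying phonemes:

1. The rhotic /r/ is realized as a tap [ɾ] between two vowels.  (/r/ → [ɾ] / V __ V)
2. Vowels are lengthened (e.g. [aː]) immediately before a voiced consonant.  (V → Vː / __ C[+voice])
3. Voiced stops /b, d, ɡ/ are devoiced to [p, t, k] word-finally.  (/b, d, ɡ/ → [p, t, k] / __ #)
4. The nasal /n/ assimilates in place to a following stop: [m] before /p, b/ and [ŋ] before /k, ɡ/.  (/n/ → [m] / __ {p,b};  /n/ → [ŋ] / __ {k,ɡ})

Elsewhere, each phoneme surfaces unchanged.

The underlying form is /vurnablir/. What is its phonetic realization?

/v/ (word-initial): no rule targets it → [v].
/u/ (between /v/ and /r/) occurs before a voiced consonant → [uː] by rule 2.
/r/ (between /u/ and /n/) is in the target of rule 1 but the environment (between two vowels) is not met → [r].
/n/ — between /r/ and /a/; rule 4 does not apply here → [n].
/a/ — between /n/ and /b/, before a voiced consonant — surfaces as [aː] (rule 2).
/b/ — between /a/ and /l/; rule 3 does not apply here → [b].
/l/ — not in any rule's target class → [l].
/i/ — between /l/ and /r/, before a voiced consonant — surfaces as [iː] (rule 2).
/r/ (word-final) is in the target of rule 1 but the environment (between two vowels) is not met → [r].

[vuːrnaːbliːr]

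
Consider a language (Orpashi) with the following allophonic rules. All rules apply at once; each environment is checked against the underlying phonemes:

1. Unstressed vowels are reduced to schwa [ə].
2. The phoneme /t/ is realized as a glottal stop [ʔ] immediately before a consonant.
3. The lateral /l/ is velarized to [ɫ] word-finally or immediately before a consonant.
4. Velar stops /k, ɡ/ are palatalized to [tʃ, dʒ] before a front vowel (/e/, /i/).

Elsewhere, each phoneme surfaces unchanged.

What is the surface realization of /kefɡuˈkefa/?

/k/ (word-initial) occurs before a front vowel → [tʃ] by rule 4.
/e/ — between /k/ and /f/, in an unstressed syllable — surfaces as [ə] (rule 1).
/f/ stays [f].
/ɡ/ — between /f/ and /u/; rule 4 does not apply here → [ɡ].
/u/ (between /ɡ/ and /k/): in an unstressed syllable, so rule 1 applies → [ə].
/k/ (between /u/ and /e/) occurs before a front vowel → [tʃ] by rule 4.
/e/ (between /k/ and /f/): rule 1 targets it, but not in an unstressed syllable → unchanged [e].
/f/ (between /e/ and /a/): no rule targets it → [f].
/a/ (word-final): in an unstressed syllable, so rule 1 applies → [ə].

[tʃəfɡəˈtʃefə]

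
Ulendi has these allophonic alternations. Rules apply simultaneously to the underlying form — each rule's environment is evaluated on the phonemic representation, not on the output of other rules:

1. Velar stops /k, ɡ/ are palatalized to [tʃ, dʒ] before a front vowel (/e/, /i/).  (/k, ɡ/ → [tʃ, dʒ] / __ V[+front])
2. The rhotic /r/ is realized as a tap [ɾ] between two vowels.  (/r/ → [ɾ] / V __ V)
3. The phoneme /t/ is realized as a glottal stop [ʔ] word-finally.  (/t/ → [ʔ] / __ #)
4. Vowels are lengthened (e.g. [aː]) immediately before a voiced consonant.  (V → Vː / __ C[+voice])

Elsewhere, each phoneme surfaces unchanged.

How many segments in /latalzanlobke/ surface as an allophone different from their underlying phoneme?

4

Segments that undergo a rule: /a/ → [aː] (rule 4); /a/ → [aː] (rule 4); /o/ → [oː] (rule 4); /k/ → [tʃ] (rule 1).
All other segments surface unchanged.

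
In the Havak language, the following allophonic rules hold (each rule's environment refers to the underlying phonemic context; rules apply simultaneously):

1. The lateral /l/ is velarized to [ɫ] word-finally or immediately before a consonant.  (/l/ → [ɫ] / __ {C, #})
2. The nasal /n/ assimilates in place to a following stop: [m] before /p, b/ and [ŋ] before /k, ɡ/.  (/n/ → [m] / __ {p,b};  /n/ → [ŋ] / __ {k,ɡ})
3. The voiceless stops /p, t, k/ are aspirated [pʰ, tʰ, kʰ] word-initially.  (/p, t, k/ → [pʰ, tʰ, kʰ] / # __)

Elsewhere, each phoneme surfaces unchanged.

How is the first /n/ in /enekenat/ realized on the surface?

/n/ — between /e/ and /e/; rule 2 does not apply here → [n].

[n]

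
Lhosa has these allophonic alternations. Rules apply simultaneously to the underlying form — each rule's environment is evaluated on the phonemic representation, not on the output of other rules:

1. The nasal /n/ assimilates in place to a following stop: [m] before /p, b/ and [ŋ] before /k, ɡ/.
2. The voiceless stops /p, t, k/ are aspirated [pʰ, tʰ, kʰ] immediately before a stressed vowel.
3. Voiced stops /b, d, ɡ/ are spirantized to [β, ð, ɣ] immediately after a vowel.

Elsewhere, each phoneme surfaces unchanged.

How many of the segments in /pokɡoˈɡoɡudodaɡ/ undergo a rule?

Segments that undergo a rule: /ɡ/ → [ɣ] (rule 3); /ɡ/ → [ɣ] (rule 3); /d/ → [ð] (rule 3); /d/ → [ð] (rule 3); /ɡ/ → [ɣ] (rule 3).
All other segments surface unchanged.

5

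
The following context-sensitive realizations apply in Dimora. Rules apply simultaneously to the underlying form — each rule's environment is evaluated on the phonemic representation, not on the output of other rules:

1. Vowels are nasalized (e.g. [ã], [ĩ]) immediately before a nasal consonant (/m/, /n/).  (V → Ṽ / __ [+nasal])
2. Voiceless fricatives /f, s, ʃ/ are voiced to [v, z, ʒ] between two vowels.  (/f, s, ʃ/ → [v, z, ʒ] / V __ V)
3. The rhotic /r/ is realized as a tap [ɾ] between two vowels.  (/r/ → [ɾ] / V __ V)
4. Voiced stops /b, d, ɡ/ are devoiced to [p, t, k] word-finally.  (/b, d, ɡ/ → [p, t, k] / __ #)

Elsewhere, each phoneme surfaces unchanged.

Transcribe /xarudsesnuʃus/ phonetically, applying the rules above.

/a/ (between /x/ and /r/): rule 1 targets it, but not before a nasal consonant → unchanged [a].
/r/ meets the environment for rule 3 (between two vowels) → [ɾ].
/u/ (between /r/ and /d/) fails the environment for rule 1, so it stays [u].
/d/ (between /u/ and /s/) is in the target of rule 4 but the environment (word-finally) is not met → [d].
/s/ (between /d/ and /e/) is in the target of rule 2 but the environment (between two vowels) is not met → [s].
/e/ (between /s/ and /s/) fails the environment for rule 1, so it stays [e].
/s/ (between /e/ and /n/) fails the environment for rule 2, so it stays [s].
/u/ (between /n/ and /ʃ/): rule 1 targets it, but not before a nasal consonant → unchanged [u].
Rule 2 applies to /ʃ/ (between /u/ and /u/: between two vowels) → [ʒ].
/u/ — between /ʃ/ and /s/; rule 1 does not apply here → [u].
/s/ (word-final): rule 2 targets it, but not between two vowels → unchanged [s].

[xaɾudsesnuʒus]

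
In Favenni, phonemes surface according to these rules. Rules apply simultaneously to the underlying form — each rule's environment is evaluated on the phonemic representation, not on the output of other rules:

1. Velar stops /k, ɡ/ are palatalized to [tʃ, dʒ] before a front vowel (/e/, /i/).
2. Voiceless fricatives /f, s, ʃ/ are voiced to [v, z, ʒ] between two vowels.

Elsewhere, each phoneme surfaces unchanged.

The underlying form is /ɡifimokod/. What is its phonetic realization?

/ɡ/ (word-initial) occurs before a front vowel → [dʒ] by rule 1.
/i/ — not in any rule's target class → [i].
/f/ — between /i/ and /i/, between two vowels — surfaces as [v] (rule 2).
/i/ (between /f/ and /m/): no rule targets it → [i].
/m/ — not in any rule's target class → [m].
/o/ (between /m/ and /k/): no rule targets it → [o].
/k/ (between /o/ and /o/): rule 1 targets it, but not before a front vowel → unchanged [k].
/o/ (between /k/ and /d/): no rule targets it → [o].
/d/ (word-final) is unaffected → [d].

[dʒivimokod]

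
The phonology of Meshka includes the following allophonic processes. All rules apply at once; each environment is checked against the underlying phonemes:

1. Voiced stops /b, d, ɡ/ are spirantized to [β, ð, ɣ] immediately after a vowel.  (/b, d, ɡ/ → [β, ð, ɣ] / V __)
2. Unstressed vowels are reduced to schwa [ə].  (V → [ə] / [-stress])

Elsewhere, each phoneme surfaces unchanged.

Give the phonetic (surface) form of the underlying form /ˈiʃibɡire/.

[ˈiʃəβɡərə]

/i/ (word-initial): rule 2 targets it, but not in an unstressed syllable → unchanged [i].
/ʃ/ (between /i/ and /i/): no rule targets it → [ʃ].
/i/ (between /ʃ/ and /b/): in an unstressed syllable, so rule 2 applies → [ə].
Rule 1 applies to /b/ (between /i/ and /ɡ/: immediately after a vowel) → [β].
/ɡ/ — between /b/ and /i/; rule 1 does not apply here → [ɡ].
/i/ (between /ɡ/ and /r/): in an unstressed syllable, so rule 2 applies → [ə].
/r/ (between /i/ and /e/) is unaffected → [r].
/e/ meets the environment for rule 2 (in an unstressed syllable) → [ə].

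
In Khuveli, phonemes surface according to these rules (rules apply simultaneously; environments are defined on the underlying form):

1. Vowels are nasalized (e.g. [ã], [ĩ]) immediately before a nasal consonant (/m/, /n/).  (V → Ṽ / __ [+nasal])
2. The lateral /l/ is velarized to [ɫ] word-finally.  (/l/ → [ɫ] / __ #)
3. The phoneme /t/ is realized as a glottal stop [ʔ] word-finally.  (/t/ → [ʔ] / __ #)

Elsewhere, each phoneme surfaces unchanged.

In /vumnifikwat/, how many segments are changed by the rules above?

Segments that undergo a rule: /u/ → [ũ] (rule 1); /t/ → [ʔ] (rule 3).
All other segments surface unchanged.

2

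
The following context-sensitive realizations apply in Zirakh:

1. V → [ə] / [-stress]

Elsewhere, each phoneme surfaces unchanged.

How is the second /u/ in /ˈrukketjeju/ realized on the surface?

/u/ — word-final, in an unstressed syllable — surfaces as [ə] (rule 1).

[ə]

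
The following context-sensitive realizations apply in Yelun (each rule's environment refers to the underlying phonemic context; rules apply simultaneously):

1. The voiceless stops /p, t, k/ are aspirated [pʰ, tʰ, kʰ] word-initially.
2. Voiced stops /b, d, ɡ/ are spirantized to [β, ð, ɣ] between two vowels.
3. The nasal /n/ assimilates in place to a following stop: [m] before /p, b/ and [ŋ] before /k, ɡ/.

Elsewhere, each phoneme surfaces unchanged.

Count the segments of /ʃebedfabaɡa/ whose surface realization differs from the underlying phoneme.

Segments that undergo a rule: /b/ → [β] (rule 2); /b/ → [β] (rule 2); /ɡ/ → [ɣ] (rule 2).
All other segments surface unchanged.

3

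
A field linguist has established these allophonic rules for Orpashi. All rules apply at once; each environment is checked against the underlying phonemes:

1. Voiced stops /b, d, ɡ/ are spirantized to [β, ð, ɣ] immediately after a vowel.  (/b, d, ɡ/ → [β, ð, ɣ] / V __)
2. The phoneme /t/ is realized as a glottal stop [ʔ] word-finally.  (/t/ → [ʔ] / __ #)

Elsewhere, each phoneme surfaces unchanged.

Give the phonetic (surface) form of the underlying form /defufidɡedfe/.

[defufiðɡeðfe]

/d/ (word-initial): rule 1 targets it, but not immediately after a vowel → unchanged [d].
/e/ stays [e].
/f/ (between /e/ and /u/) is unaffected → [f].
/u/ (between /f/ and /f/) is unaffected → [u].
/f/ (between /u/ and /i/): no rule targets it → [f].
/i/ (between /f/ and /d/) is unaffected → [i].
/d/ (between /i/ and /ɡ/): immediately after a vowel, so rule 1 applies → [ð].
/ɡ/ (between /d/ and /e/) fails the environment for rule 1, so it stays [ɡ].
/e/ stays [e].
/d/ (between /e/ and /f/): immediately after a vowel, so rule 1 applies → [ð].
/f/ — not in any rule's target class → [f].
/e/ — not in any rule's target class → [e].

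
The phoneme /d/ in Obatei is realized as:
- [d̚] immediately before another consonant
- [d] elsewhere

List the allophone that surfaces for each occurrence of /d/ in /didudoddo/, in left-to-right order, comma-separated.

Occurrence 1 (position 1): no conditioning environment matches → elsewhere allophone [d].
Occurrence 2 (position 3): no conditioning environment matches → elsewhere allophone [d].
Occurrence 3 (position 5): no conditioning environment matches → elsewhere allophone [d].
Occurrence 4 (position 7): immediately before another consonant → [d̚].
Occurrence 5 (position 8): no conditioning environment matches → elsewhere allophone [d].

[d], [d], [d], [d̚], [d]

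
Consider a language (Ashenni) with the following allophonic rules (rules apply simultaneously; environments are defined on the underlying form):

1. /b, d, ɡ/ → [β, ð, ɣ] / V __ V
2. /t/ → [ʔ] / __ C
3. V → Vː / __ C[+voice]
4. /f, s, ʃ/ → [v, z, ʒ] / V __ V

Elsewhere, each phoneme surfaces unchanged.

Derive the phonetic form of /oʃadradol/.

[oʒaːdraːðoːl]

/o/ (word-initial) is in the target of rule 3 but the environment (before a voiced consonant) is not met → [o].
Rule 4 applies to /ʃ/ (between /o/ and /a/: between two vowels) → [ʒ].
/a/ (between /ʃ/ and /d/): before a voiced consonant, so rule 3 applies → [aː].
/d/ (between /a/ and /r/) fails the environment for rule 1, so it stays [d].
/r/ stays [r].
/a/ (between /r/ and /d/): before a voiced consonant, so rule 3 applies → [aː].
/d/ — between /a/ and /o/, between two vowels — surfaces as [ð] (rule 1).
/o/ — between /d/ and /l/, before a voiced consonant — surfaces as [oː] (rule 3).
/l/ (word-final) is unaffected → [l].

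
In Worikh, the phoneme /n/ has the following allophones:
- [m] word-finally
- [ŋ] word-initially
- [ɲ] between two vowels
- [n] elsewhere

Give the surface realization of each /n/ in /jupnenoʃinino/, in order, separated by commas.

[n], [ɲ], [ɲ], [ɲ]

Occurrence 1 (position 4): no conditioning environment matches → elsewhere allophone [n].
Occurrence 2 (position 6): between two vowels → [ɲ].
Occurrence 3 (position 10): between two vowels → [ɲ].
Occurrence 4 (position 12): between two vowels → [ɲ].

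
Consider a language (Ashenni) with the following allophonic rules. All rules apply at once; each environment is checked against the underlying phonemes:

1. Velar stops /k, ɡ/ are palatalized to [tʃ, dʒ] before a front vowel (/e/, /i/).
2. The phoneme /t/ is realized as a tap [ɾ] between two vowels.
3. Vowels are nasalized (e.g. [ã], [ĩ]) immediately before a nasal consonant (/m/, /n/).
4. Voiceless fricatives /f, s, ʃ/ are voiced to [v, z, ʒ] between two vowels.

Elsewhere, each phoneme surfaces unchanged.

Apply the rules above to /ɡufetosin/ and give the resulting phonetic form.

[ɡuveɾozĩn]

/ɡ/ (word-initial) fails the environment for rule 1, so it stays [ɡ].
/u/ (between /ɡ/ and /f/) fails the environment for rule 3, so it stays [u].
/f/ (between /u/ and /e/) occurs between two vowels → [v] by rule 4.
/e/ (between /f/ and /t/) fails the environment for rule 3, so it stays [e].
/t/ meets the environment for rule 2 (between two vowels) → [ɾ].
/o/ (between /t/ and /s/) is in the target of rule 3 but the environment (before a nasal consonant) is not met → [o].
/s/ — between /o/ and /i/, between two vowels — surfaces as [z] (rule 4).
/i/ (between /s/ and /n/): before a nasal consonant, so rule 3 applies → [ĩ].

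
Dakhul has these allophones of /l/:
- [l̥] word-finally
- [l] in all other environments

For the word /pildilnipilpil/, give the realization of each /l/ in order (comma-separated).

Occurrence 1 (position 3): no conditioning environment matches → elsewhere allophone [l].
Occurrence 2 (position 6): no conditioning environment matches → elsewhere allophone [l].
Occurrence 3 (position 11): no conditioning environment matches → elsewhere allophone [l].
Occurrence 4 (position 14): word-finally → [l̥].

[l], [l], [l], [l̥]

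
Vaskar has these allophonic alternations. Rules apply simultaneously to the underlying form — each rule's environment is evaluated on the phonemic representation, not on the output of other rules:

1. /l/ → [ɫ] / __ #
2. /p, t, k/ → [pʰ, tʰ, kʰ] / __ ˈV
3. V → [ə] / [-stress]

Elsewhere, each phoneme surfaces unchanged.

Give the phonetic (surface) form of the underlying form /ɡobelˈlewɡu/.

/o/ (between /ɡ/ and /b/): in an unstressed syllable, so rule 3 applies → [ə].
/e/ (between /b/ and /l/): in an unstressed syllable, so rule 3 applies → [ə].
/l/ (between /e/ and /l/) is in the target of rule 1 but the environment (word-finally) is not met → [l].
/l/ (between /l/ and /e/) is in the target of rule 1 but the environment (word-finally) is not met → [l].
/e/ (between /l/ and /w/) is in the target of rule 3 but the environment (in an unstressed syllable) is not met → [e].
/u/ (word-final): in an unstressed syllable, so rule 3 applies → [ə].

[ɡəbəlˈlewɡə]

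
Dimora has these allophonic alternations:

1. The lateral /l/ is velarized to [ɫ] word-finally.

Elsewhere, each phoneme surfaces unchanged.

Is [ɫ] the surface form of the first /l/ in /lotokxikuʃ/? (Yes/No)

No

/l/ (word-initial): rule 1 targets it, but not word-finally → unchanged [l].
The actual realization is [l], not [ɫ].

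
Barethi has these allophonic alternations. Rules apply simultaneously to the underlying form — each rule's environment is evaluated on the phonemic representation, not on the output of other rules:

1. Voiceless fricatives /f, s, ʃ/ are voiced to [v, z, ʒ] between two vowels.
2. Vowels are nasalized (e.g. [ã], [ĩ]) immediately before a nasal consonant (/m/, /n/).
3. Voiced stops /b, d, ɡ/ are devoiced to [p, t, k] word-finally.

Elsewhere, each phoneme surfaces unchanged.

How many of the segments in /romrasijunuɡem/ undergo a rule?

Segments that undergo a rule: /o/ → [õ] (rule 2); /s/ → [z] (rule 1); /u/ → [ũ] (rule 2); /e/ → [ẽ] (rule 2).
All other segments surface unchanged.

4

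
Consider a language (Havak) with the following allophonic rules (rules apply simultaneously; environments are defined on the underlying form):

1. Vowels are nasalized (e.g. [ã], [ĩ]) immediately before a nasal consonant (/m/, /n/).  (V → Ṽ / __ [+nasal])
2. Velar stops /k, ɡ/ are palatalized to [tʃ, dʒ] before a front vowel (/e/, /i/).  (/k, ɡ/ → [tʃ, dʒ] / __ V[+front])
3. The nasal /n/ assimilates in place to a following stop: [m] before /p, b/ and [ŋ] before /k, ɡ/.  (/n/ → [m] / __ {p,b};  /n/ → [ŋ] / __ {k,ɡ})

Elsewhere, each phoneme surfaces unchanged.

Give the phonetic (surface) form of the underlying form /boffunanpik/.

[boffũnãmpik]

/o/ (between /b/ and /f/) is in the target of rule 1 but the environment (before a nasal consonant) is not met → [o].
Rule 1 applies to /u/ (between /f/ and /n/: before a nasal consonant) → [ũ].
/n/ (between /u/ and /a/) fails the environment for rule 3, so it stays [n].
/a/ (between /n/ and /n/) occurs before a nasal consonant → [ã] by rule 1.
Rule 3 applies to /n/ (between /a/ and /p/: before a labial or velar stop) → [m].
/i/ (between /p/ and /k/) fails the environment for rule 1, so it stays [i].
/k/ — word-final; rule 2 does not apply here → [k].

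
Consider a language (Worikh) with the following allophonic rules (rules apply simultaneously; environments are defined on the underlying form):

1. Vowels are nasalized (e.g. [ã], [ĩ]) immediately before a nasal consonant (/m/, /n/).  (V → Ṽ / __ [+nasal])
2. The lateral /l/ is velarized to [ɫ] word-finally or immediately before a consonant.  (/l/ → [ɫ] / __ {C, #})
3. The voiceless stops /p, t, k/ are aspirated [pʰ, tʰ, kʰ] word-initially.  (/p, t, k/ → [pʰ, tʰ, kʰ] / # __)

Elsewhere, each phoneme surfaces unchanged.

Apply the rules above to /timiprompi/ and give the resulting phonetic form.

[tʰĩmiprõmpi]

/t/ (word-initial): word-initially, so rule 3 applies → [tʰ].
/i/ — between /t/ and /m/, before a nasal consonant — surfaces as [ĩ] (rule 1).
/m/ — not in any rule's target class → [m].
/i/ — between /m/ and /p/; rule 1 does not apply here → [i].
/p/ (between /i/ and /r/): rule 3 targets it, but not word-initially → unchanged [p].
/r/ — not in any rule's target class → [r].
/o/ meets the environment for rule 1 (before a nasal consonant) → [õ].
/m/ — not in any rule's target class → [m].
/p/ (between /m/ and /i/) is in the target of rule 3 but the environment (word-initially) is not met → [p].
/i/ (word-final): rule 1 targets it, but not before a nasal consonant → unchanged [i].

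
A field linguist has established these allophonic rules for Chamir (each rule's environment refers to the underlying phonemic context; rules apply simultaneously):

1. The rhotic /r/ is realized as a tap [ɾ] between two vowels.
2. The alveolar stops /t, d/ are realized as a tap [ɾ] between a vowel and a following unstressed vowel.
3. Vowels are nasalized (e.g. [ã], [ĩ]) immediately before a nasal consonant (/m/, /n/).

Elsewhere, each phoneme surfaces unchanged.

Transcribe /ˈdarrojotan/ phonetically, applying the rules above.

[ˈdarrojoɾãn]

/d/ (word-initial): rule 2 targets it, but not between a vowel and a following unstressed vowel → unchanged [d].
/a/ (between /d/ and /r/) is in the target of rule 3 but the environment (before a nasal consonant) is not met → [a].
/r/ (between /a/ and /r/): rule 1 targets it, but not between two vowels → unchanged [r].
/r/ (between /r/ and /o/) is in the target of rule 1 but the environment (between two vowels) is not met → [r].
/o/ (between /r/ and /j/): rule 3 targets it, but not before a nasal consonant → unchanged [o].
/j/ (between /o/ and /o/): no rule targets it → [j].
/o/ — between /j/ and /t/; rule 3 does not apply here → [o].
/t/ — between /o/ and /a/, between a vowel and a following unstressed vowel — surfaces as [ɾ] (rule 2).
/a/ (between /t/ and /n/) occurs before a nasal consonant → [ã] by rule 3.
/n/ stays [n].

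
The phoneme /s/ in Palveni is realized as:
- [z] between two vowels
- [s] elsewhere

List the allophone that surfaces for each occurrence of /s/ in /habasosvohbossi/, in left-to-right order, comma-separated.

Occurrence 1 (position 5): between two vowels → [z].
Occurrence 2 (position 7): no conditioning environment matches → elsewhere allophone [s].
Occurrence 3 (position 13): no conditioning environment matches → elsewhere allophone [s].
Occurrence 4 (position 14): no conditioning environment matches → elsewhere allophone [s].

[z], [s], [s], [s]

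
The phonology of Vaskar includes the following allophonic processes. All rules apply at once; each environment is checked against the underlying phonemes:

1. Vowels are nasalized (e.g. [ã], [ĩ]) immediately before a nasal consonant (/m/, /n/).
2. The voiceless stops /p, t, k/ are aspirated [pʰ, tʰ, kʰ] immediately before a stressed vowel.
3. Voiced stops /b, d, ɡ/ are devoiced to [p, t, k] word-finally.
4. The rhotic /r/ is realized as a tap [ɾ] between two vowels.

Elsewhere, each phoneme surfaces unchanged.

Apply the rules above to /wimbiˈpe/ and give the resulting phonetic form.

/w/ — not in any rule's target class → [w].
Rule 1 applies to /i/ (between /w/ and /m/: before a nasal consonant) → [ĩ].
/m/ stays [m].
/b/ — between /m/ and /i/; rule 3 does not apply here → [b].
/i/ (between /b/ and /p/) is in the target of rule 1 but the environment (before a nasal consonant) is not met → [i].
/p/ — between /i/ and /e/, immediately before a stressed vowel — surfaces as [pʰ] (rule 2).
/e/ (word-final) is in the target of rule 1 but the environment (before a nasal consonant) is not met → [e].

[wĩmbiˈpʰe]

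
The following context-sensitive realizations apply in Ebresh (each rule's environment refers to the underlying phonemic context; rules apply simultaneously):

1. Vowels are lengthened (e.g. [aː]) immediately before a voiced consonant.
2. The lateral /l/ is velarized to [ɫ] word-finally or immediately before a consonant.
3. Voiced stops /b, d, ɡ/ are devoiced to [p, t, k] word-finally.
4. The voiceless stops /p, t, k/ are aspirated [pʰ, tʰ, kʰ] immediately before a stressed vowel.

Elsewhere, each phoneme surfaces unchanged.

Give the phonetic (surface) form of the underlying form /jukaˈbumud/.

/j/ (word-initial): no rule targets it → [j].
/u/ — between /j/ and /k/; rule 1 does not apply here → [u].
/k/ — between /u/ and /a/; rule 4 does not apply here → [k].
/a/ — between /k/ and /b/, before a voiced consonant — surfaces as [aː] (rule 1).
/b/ (between /a/ and /u/) is in the target of rule 3 but the environment (word-finally) is not met → [b].
Rule 1 applies to /u/ (between /b/ and /m/: before a voiced consonant) → [uː].
/m/ (between /u/ and /u/): no rule targets it → [m].
Rule 1 applies to /u/ (between /m/ and /d/: before a voiced consonant) → [uː].
/d/ meets the environment for rule 3 (word-finally) → [t].

[jukaːˈbuːmuːt]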